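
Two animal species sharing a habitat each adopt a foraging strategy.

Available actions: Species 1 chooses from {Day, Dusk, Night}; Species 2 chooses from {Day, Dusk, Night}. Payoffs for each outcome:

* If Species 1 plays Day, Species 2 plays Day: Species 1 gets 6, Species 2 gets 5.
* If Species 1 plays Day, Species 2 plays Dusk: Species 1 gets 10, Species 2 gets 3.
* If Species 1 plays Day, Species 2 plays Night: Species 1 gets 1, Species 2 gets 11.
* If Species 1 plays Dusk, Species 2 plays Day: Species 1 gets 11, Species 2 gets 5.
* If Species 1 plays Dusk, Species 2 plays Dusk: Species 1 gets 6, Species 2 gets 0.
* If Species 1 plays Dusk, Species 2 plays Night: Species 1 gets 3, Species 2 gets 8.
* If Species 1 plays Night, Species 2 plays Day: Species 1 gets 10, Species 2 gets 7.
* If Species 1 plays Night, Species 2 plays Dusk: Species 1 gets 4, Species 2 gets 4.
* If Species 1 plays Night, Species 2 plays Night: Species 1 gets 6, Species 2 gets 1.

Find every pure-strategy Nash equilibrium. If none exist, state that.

none

Mark each player's best response to every combination of opponents' strategies; a profile where every player is best-responding is a pure Nash equilibrium.
Species 1 against Day: payoffs 6, 11, 10 → best response Dusk.
Species 1 against Dusk: payoffs 10, 6, 4 → best response Day.
Species 1 against Night: payoffs 1, 3, 6 → best response Night.
Species 2 against Day: payoffs 5, 3, 11 → best response Night.
Species 2 against Dusk: payoffs 5, 0, 8 → best response Night.
Species 2 against Night: payoffs 7, 4, 1 → best response Day.
No profile is a mutual best response for all players.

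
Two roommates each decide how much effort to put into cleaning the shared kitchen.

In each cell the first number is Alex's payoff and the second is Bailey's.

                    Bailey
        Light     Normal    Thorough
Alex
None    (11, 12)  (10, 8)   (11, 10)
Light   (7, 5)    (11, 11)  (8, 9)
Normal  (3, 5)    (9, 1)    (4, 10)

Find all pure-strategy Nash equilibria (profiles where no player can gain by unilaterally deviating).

Pure-strategy Nash equilibria: (None, Light), (Light, Normal)

Alex against Light: payoffs 11, 7, 3 → best response None.
Alex against Normal: payoffs 10, 11, 9 → best response Light.
Alex against Thorough: payoffs 11, 8, 4 → best response None.
Bailey against None: payoffs 12, 8, 10 → best response Light.
Bailey against Light: payoffs 5, 11, 9 → best response Normal.
Bailey against Normal: payoffs 5, 1, 10 → best response Thorough.
Mutual best responses: (None, Light); (Light, Normal).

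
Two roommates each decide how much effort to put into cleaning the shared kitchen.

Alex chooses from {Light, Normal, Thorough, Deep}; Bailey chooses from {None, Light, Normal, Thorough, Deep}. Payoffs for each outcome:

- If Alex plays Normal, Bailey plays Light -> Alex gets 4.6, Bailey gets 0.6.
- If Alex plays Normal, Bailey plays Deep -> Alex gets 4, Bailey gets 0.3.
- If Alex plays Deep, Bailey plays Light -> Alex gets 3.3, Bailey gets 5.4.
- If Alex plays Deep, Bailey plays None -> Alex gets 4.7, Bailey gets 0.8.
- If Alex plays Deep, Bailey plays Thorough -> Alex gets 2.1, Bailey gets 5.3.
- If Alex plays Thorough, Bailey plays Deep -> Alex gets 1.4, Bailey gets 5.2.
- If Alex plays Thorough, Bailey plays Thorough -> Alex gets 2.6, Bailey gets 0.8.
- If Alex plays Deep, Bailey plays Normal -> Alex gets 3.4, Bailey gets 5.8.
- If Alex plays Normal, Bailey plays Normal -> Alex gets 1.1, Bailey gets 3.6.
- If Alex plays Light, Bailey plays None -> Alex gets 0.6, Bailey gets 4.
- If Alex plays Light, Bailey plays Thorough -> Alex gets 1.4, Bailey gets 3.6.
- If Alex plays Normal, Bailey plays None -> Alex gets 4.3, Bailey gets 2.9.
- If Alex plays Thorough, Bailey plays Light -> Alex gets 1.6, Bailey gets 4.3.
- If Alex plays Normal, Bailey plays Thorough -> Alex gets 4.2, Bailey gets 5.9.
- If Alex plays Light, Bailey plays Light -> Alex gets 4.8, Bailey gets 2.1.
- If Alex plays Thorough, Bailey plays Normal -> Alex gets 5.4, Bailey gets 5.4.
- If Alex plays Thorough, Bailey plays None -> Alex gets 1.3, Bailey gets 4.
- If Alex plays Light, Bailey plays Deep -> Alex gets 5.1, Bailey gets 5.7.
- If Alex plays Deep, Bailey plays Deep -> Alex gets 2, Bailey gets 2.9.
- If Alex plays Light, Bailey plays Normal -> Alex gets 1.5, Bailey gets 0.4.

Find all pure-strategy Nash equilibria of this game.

The pure Nash equilibria are (Light, Deep) and (Normal, Thorough) and (Thorough, Normal).

Alex against None: payoffs 0.6, 4.3, 1.3, 4.7 → best response Deep.
Alex against Light: payoffs 4.8, 4.6, 1.6, 3.3 → best response Light.
Alex against Normal: payoffs 1.5, 1.1, 5.4, 3.4 → best response Thorough.
Alex against Thorough: payoffs 1.4, 4.2, 2.6, 2.1 → best response Normal.
Alex against Deep: payoffs 5.1, 4, 1.4, 2 → best response Light.
Bailey against Light: payoffs 4, 2.1, 0.4, 3.6, 5.7 → best response Deep.
Bailey against Normal: payoffs 2.9, 0.6, 3.6, 5.9, 0.3 → best response Thorough.
Bailey against Thorough: payoffs 4, 4.3, 5.4, 0.8, 5.2 → best response Normal.
Bailey against Deep: payoffs 0.8, 5.4, 5.8, 5.3, 2.9 → best response Normal.
Mutual best responses: (Light, Deep); (Normal, Thorough); (Thorough, Normal).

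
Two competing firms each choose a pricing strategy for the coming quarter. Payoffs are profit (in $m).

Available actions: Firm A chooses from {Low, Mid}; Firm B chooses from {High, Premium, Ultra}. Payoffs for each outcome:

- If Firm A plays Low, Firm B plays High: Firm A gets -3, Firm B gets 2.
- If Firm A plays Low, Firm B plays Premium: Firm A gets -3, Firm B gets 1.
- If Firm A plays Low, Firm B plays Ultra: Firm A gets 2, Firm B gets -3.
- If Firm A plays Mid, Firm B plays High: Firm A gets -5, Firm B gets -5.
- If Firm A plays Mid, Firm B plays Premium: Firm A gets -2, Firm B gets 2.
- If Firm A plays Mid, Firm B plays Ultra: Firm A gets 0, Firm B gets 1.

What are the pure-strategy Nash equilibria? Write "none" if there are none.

(Low, High) and (Mid, Premium)

(Low, High): Firm A gets -3, best alternative -5; Firm B gets 2, best alternative 1. No profitable deviation — NE.
(Low, Premium): Firm A can switch to Mid (-3 → -2). Not NE.
(Low, Ultra): Firm B can switch to High (-3 → 2). Not NE.
(Mid, High): Firm A can switch to Low (-5 → -3). Not NE.
(Mid, Premium): Firm A gets -2, best alternative -3; Firm B gets 2, best alternative 1. No profitable deviation — NE.
(Mid, Ultra): Firm A can switch to Low (0 → 2). Not NE.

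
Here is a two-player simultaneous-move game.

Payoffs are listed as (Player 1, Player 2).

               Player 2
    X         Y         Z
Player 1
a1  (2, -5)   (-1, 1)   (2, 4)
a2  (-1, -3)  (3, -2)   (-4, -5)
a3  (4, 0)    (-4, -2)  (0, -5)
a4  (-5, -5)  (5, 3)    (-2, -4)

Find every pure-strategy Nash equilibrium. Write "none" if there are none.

Pure-strategy Nash equilibria: (a1, Z) and (a3, X) and (a4, Y)

(a1, X): Player 1 can switch to a3 (2 → 4). Not NE.
(a1, Y): Player 1 can switch to a2 (-1 → 3). Not NE.
(a1, Z): Player 1 gets 2, best alternative 0; Player 2 gets 4, best alternative 1. No profitable deviation — NE.
(a2, X): Player 1 can switch to a1 (-1 → 2). Not NE.
(a2, Y): Player 1 can switch to a4 (3 → 5). Not NE.
(a2, Z): Player 1 can switch to a1 (-4 → 2). Not NE.
(a3, X): Player 1 gets 4, best alternative 2; Player 2 gets 0, best alternative -2. No profitable deviation — NE.
(a3, Y): Player 1 can switch to a1 (-4 → -1). Not NE.
(a3, Z): Player 1 can switch to a1 (0 → 2). Not NE.
(a4, X): Player 1 can switch to a1 (-5 → 2). Not NE.
(a4, Y): Player 1 gets 5, best alternative 3; Player 2 gets 3, best alternative -4. No profitable deviation — NE.
(a4, Z): Player 1 can switch to a1 (-2 → 2). Not NE.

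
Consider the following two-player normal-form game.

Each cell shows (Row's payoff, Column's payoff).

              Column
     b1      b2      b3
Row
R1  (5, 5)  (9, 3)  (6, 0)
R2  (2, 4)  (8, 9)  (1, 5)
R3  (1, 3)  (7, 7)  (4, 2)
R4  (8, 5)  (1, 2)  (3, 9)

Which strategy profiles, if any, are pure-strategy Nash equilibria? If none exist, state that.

There is no pure-strategy Nash equilibrium.

(R1, b1): Row can switch to R4 (5 → 8). Not NE.
(R1, b2): Column can switch to b1 (3 → 5). Not NE.
(R1, b3): Column can switch to b1 (0 → 5). Not NE.
(R2, b1): Row can switch to R1 (2 → 5). Not NE.
(R2, b2): Row can switch to R1 (8 → 9). Not NE.
(R2, b3): Row can switch to R1 (1 → 6). Not NE.
(R3, b1): Row can switch to R1 (1 → 5). Not NE.
(R3, b2): Row can switch to R1 (7 → 9). Not NE.
(R3, b3): Row can switch to R1 (4 → 6). Not NE.
(R4, b1): Column can switch to b3 (5 → 9). Not NE.
(The remaining 2 profiles each have a profitable deviation by the same check.)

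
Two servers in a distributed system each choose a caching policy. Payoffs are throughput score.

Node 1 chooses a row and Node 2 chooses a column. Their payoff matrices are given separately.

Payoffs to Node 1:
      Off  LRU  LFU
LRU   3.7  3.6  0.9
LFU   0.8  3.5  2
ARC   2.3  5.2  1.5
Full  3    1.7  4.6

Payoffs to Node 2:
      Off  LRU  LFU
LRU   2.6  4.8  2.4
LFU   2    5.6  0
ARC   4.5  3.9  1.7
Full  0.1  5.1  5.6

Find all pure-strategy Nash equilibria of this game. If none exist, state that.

(LRU, Off): Node 2 can switch to LRU (2.6 → 4.8). Not NE.
(LRU, LRU): Node 1 can switch to ARC (3.6 → 5.2). Not NE.
(LRU, LFU): Node 1 can switch to LFU (0.9 → 2). Not NE.
(LFU, Off): Node 1 can switch to LRU (0.8 → 3.7). Not NE.
(LFU, LRU): Node 1 can switch to LRU (3.5 → 3.6). Not NE.
(LFU, LFU): Node 1 can switch to Full (2 → 4.6). Not NE.
(Full, LFU): Node 1 gets 4.6, best alternative 2; Node 2 gets 5.6, best alternative 5.1. No profitable deviation — NE.
(The remaining 5 profiles each have a profitable deviation by the same check.)

The unique pure-strategy Nash equilibrium is (Full, LFU).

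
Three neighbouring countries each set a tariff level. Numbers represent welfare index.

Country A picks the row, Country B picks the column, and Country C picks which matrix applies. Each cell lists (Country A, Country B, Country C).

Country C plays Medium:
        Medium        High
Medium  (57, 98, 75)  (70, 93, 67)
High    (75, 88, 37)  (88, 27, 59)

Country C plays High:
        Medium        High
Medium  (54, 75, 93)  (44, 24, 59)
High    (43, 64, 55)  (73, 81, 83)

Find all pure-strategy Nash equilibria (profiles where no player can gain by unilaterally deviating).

The pure Nash equilibria are (Medium, Medium, High); (High, High, High).

Country A against (Medium, Medium): payoffs 57, 75 → best response High.
Country A against (Medium, High): payoffs 54, 43 → best response Medium.
Country A against (High, Medium): payoffs 70, 88 → best response High.
Country A against (High, High): payoffs 44, 73 → best response High.
Country B against (Medium, Medium): payoffs 98, 93 → best response Medium.
Country B against (Medium, High): payoffs 75, 24 → best response Medium.
Country B against (High, Medium): payoffs 88, 27 → best response Medium.
Country B against (High, High): payoffs 64, 81 → best response High.
Country C against (Medium, Medium): payoffs 75, 93 → best response High.
Country C against (Medium, High): payoffs 67, 59 → best response Medium.
Country C against (High, Medium): payoffs 37, 55 → best response High.
Country C against (High, High): payoffs 59, 83 → best response High.
Mutual best responses: (Medium, Medium, High); (High, High, High).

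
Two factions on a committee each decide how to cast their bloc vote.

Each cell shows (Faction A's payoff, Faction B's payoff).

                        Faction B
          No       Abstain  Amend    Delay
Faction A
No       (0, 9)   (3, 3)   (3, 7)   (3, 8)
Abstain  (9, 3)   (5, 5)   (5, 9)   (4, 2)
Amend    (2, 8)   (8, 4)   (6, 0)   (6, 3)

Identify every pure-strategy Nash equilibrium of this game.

Mark each player's best response to every combination of opponents' strategies; a profile where every player is best-responding is a pure Nash equilibrium.
Faction A against No: payoffs 0, 9, 2 → best response Abstain.
Faction A against Abstain: payoffs 3, 5, 8 → best response Amend.
Faction A against Amend: payoffs 3, 5, 6 → best response Amend.
Faction A against Delay: payoffs 3, 4, 6 → best response Amend.
Faction B against No: payoffs 9, 3, 7, 8 → best response No.
Faction B against Abstain: payoffs 3, 5, 9, 2 → best response Amend.
Faction B against Amend: payoffs 8, 4, 0, 3 → best response No.
No profile is a mutual best response for all players.

There is no pure-strategy Nash equilibrium.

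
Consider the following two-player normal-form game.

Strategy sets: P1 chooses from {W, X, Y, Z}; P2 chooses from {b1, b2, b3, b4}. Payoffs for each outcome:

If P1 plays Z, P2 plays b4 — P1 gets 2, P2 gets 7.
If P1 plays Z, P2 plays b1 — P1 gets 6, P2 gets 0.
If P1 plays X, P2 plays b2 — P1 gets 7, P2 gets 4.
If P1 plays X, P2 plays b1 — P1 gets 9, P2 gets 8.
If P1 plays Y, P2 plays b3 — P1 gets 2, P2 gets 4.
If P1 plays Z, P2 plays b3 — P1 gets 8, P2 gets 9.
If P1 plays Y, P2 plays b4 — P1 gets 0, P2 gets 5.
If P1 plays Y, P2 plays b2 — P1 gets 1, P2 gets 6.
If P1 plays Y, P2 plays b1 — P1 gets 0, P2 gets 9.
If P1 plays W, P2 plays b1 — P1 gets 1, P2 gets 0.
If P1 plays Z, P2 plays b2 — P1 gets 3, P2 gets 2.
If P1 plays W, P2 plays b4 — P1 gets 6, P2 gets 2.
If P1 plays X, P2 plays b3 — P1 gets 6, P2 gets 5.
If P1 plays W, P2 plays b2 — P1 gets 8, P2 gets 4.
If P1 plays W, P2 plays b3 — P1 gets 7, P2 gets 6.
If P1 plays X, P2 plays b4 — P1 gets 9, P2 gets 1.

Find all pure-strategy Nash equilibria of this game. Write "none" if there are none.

Check each profile: it is a Nash equilibrium iff no player can strictly gain by switching unilaterally.
(W, b1): P1 can switch to X (1 → 9). Not NE.
(W, b2): P2 can switch to b3 (4 → 6). Not NE.
(W, b3): P1 can switch to Z (7 → 8). Not NE.
(W, b4): P1 can switch to X (6 → 9). Not NE.
(X, b1): P1 gets 9, best alternative 6; P2 gets 8, best alternative 5. No profitable deviation — NE.
(X, b2): P1 can switch to W (7 → 8). Not NE.
(X, b3): P1 can switch to W (6 → 7). Not NE.
(X, b4): P2 can switch to b1 (1 → 8). Not NE.
(Y, b1): P1 can switch to W (0 → 1). Not NE.
(Y, b2): P1 can switch to W (1 → 8). Not NE.
(Y, b3): P1 can switch to W (2 → 7). Not NE.
(Y, b4): P1 can switch to W (0 → 6). Not NE.
(Z, b1): P1 can switch to X (6 → 9). Not NE.
(Z, b3): P1 gets 8, best alternative 7; P2 gets 9, best alternative 7. No profitable deviation — NE.
(The remaining 2 profiles each have a profitable deviation by the same check.)

(X, b1), (Z, b3)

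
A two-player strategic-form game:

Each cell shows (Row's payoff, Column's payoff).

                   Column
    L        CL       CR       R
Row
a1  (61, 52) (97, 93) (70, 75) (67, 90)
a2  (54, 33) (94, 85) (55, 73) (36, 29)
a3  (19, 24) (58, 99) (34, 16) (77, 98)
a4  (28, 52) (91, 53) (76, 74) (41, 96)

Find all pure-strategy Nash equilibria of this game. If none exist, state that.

(a1, CL)

For each strategy profile, look for a profitable unilateral deviation.
(a1, L): Column can switch to CL (52 → 93). Not NE.
(a1, CL): Row gets 97, best alternative 94; Column gets 93, best alternative 90. No profitable deviation — NE.
(a1, CR): Row can switch to a4 (70 → 76). Not NE.
(a1, R): Row can switch to a3 (67 → 77). Not NE.
(a2, L): Row can switch to a1 (54 → 61). Not NE.
(a2, CL): Row can switch to a1 (94 → 97). Not NE.
(a2, CR): Row can switch to a1 (55 → 70). Not NE.
(a2, R): Row can switch to a1 (36 → 67). Not NE.
(a3, L): Row can switch to a1 (19 → 61). Not NE.
(The remaining 7 profiles each have a profitable deviation by the same check.)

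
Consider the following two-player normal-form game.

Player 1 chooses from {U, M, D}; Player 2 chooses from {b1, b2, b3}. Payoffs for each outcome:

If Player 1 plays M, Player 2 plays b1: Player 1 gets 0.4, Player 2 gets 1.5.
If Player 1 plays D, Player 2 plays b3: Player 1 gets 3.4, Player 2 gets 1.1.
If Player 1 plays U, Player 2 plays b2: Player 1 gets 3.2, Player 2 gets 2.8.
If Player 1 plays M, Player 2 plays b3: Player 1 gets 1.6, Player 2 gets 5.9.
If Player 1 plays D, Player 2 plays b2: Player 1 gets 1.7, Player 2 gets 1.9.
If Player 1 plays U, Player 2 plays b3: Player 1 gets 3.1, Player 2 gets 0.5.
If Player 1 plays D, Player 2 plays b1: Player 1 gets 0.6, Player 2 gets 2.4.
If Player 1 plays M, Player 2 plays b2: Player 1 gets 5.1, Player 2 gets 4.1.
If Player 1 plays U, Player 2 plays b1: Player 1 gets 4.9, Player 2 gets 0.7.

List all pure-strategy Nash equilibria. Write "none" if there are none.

This game has no pure Nash equilibrium.

Player 1 against b1: payoffs 4.9, 0.4, 0.6 → best response U.
Player 1 against b2: payoffs 3.2, 5.1, 1.7 → best response M.
Player 1 against b3: payoffs 3.1, 1.6, 3.4 → best response D.
Player 2 against U: payoffs 0.7, 2.8, 0.5 → best response b2.
Player 2 against M: payoffs 1.5, 4.1, 5.9 → best response b3.
Player 2 against D: payoffs 2.4, 1.9, 1.1 → best response b1.
No profile is a mutual best response for all players.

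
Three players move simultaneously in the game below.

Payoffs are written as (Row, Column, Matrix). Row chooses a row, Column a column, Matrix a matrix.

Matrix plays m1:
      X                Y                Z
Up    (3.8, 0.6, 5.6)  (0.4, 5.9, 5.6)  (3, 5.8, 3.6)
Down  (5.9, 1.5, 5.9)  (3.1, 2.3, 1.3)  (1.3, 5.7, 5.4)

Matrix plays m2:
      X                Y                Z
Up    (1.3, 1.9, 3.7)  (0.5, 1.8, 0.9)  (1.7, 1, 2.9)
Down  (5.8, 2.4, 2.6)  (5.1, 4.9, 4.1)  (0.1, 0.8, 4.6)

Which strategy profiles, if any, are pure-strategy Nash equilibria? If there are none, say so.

Pure NE: (Down, Y, m2)

Row against (X, m1): payoffs 3.8, 5.9 → best response Down.
Row against (X, m2): payoffs 1.3, 5.8 → best response Down.
Row against (Y, m1): payoffs 0.4, 3.1 → best response Down.
Row against (Y, m2): payoffs 0.5, 5.1 → best response Down.
Row against (Z, m1): payoffs 3, 1.3 → best response Up.
Row against (Z, m2): payoffs 1.7, 0.1 → best response Up.
Column against (Up, m1): payoffs 0.6, 5.9, 5.8 → best response Y.
Column against (Up, m2): payoffs 1.9, 1.8, 1 → best response X.
Column against (Down, m1): payoffs 1.5, 2.3, 5.7 → best response Z.
Column against (Down, m2): payoffs 2.4, 4.9, 0.8 → best response Y.
Matrix against (Up, X): payoffs 5.6, 3.7 → best response m1.
Matrix against (Up, Y): payoffs 5.6, 0.9 → best response m1.
Matrix against (Up, Z): payoffs 3.6, 2.9 → best response m1.
Matrix against (Down, X): payoffs 5.9, 2.6 → best response m1.
Matrix against (Down, Y): payoffs 1.3, 4.1 → best response m2.
Matrix against (Down, Z): payoffs 5.4, 4.6 → best response m1.
Mutual best responses: (Down, Y, m2).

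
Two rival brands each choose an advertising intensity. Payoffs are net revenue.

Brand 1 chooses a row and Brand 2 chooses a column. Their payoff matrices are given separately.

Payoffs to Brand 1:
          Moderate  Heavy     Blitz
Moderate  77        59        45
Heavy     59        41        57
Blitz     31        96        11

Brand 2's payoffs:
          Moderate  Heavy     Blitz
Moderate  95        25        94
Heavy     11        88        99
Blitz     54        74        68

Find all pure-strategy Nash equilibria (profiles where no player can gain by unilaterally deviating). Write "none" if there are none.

(Moderate, Moderate); (Heavy, Blitz); (Blitz, Heavy)

(Moderate, Moderate): Brand 1 gets 77, best alternative 59; Brand 2 gets 95, best alternative 94. No profitable deviation — NE.
(Moderate, Heavy): Brand 1 can switch to Blitz (59 → 96). Not NE.
(Moderate, Blitz): Brand 1 can switch to Heavy (45 → 57). Not NE.
(Heavy, Moderate): Brand 1 can switch to Moderate (59 → 77). Not NE.
(Heavy, Heavy): Brand 1 can switch to Moderate (41 → 59). Not NE.
(Heavy, Blitz): Brand 1 gets 57, best alternative 45; Brand 2 gets 99, best alternative 88. No profitable deviation — NE.
(Blitz, Moderate): Brand 1 can switch to Moderate (31 → 77). Not NE.
(Blitz, Heavy): Brand 1 gets 96, best alternative 59; Brand 2 gets 74, best alternative 68. No profitable deviation — NE.
(Blitz, Blitz): Brand 1 can switch to Moderate (11 → 45). Not NE.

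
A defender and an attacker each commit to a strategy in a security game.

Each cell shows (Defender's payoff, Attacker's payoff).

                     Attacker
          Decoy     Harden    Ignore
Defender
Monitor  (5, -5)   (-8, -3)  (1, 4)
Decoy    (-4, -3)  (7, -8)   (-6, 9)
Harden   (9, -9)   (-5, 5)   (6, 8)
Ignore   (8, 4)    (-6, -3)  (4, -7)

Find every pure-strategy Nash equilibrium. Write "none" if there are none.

The unique pure-strategy Nash equilibrium is (Harden, Ignore).

Defender against Decoy: payoffs 5, -4, 9, 8 → best response Harden.
Defender against Harden: payoffs -8, 7, -5, -6 → best response Decoy.
Defender against Ignore: payoffs 1, -6, 6, 4 → best response Harden.
Attacker against Monitor: payoffs -5, -3, 4 → best response Ignore.
Attacker against Decoy: payoffs -3, -8, 9 → best response Ignore.
Attacker against Harden: payoffs -9, 5, 8 → best response Ignore.
Attacker against Ignore: payoffs 4, -3, -7 → best response Decoy.
Mutual best responses: (Harden, Ignore).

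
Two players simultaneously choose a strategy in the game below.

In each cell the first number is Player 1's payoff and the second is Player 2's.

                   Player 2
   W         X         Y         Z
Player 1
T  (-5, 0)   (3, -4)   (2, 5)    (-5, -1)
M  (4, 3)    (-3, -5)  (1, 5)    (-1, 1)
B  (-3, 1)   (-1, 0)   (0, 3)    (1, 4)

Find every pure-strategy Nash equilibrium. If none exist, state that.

Pure-strategy Nash equilibria: (T, Y) and (B, Z)

(T, W): Player 1 can switch to M (-5 → 4). Not NE.
(T, X): Player 2 can switch to W (-4 → 0). Not NE.
(T, Y): Player 1 gets 2, best alternative 1; Player 2 gets 5, best alternative 0. No profitable deviation — NE.
(T, Z): Player 1 can switch to M (-5 → -1). Not NE.
(M, W): Player 2 can switch to Y (3 → 5). Not NE.
(M, X): Player 1 can switch to T (-3 → 3). Not NE.
(M, Y): Player 1 can switch to T (1 → 2). Not NE.
(M, Z): Player 1 can switch to B (-1 → 1). Not NE.
(B, W): Player 1 can switch to M (-3 → 4). Not NE.
(B, X): Player 1 can switch to T (-1 → 3). Not NE.
(B, Y): Player 1 can switch to T (0 → 2). Not NE.
(B, Z): Player 1 gets 1, best alternative -1; Player 2 gets 4, best alternative 3. No profitable deviation — NE.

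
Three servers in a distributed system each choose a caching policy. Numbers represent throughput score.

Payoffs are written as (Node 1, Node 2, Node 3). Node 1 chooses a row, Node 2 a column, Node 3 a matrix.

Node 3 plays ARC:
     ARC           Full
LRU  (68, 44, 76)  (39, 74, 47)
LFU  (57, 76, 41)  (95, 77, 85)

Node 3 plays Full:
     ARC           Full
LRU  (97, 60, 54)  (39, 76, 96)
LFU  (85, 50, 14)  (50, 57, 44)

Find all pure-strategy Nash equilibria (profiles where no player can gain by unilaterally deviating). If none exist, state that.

The unique pure-strategy Nash equilibrium is (LFU, Full, ARC).

Mark each player's best response to every combination of opponents' strategies; a profile where every player is best-responding is a pure Nash equilibrium.
Node 1 against (ARC, ARC): payoffs 68, 57 → best response LRU.
Node 1 against (ARC, Full): payoffs 97, 85 → best response LRU.
Node 1 against (Full, ARC): payoffs 39, 95 → best response LFU.
Node 1 against (Full, Full): payoffs 39, 50 → best response LFU.
Node 2 against (LRU, ARC): payoffs 44, 74 → best response Full.
Node 2 against (LRU, Full): payoffs 60, 76 → best response Full.
Node 2 against (LFU, ARC): payoffs 76, 77 → best response Full.
Node 2 against (LFU, Full): payoffs 50, 57 → best response Full.
Node 3 against (LRU, ARC): payoffs 76, 54 → best response ARC.
Node 3 against (LRU, Full): payoffs 47, 96 → best response Full.
Node 3 against (LFU, ARC): payoffs 41, 14 → best response ARC.
Node 3 against (LFU, Full): payoffs 85, 44 → best response ARC.
Mutual best responses: (LFU, Full, ARC).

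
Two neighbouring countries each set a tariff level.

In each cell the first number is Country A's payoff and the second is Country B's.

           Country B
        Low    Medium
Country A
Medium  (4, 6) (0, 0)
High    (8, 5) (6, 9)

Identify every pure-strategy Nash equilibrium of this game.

Pure NE: (High, Medium)

For each strategy profile, look for a profitable unilateral deviation.
(Medium, Low): Country A can switch to High (4 → 8). Not NE.
(Medium, Medium): Country A can switch to High (0 → 6). Not NE.
(High, Low): Country B can switch to Medium (5 → 9). Not NE.
(High, Medium): Country A gets 6, best alternative 0; Country B gets 9, best alternative 5. No profitable deviation — NE.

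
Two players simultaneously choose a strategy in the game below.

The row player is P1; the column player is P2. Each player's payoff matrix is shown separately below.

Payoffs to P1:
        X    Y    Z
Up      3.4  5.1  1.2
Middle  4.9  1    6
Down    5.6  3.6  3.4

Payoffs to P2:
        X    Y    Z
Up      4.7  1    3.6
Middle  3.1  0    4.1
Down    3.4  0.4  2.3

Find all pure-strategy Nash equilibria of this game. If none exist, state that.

(Up, X): P1 can switch to Middle (3.4 → 4.9). Not NE.
(Up, Y): P2 can switch to X (1 → 4.7). Not NE.
(Up, Z): P1 can switch to Middle (1.2 → 6). Not NE.
(Middle, X): P1 can switch to Down (4.9 → 5.6). Not NE.
(Middle, Y): P1 can switch to Up (1 → 5.1). Not NE.
(Middle, Z): P1 gets 6, best alternative 3.4; P2 gets 4.1, best alternative 3.1. No profitable deviation — NE.
(Down, X): P1 gets 5.6, best alternative 4.9; P2 gets 3.4, best alternative 2.3. No profitable deviation — NE.
(Down, Y): P1 can switch to Up (3.6 → 5.1). Not NE.
(Down, Z): P1 can switch to Middle (3.4 → 6). Not NE.

The pure Nash equilibria are (Middle, Z) and (Down, X).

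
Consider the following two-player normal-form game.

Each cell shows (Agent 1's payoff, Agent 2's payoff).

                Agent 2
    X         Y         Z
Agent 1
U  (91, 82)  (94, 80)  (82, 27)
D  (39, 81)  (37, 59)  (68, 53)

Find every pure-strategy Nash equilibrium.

(U, X)

Agent 1 against X: payoffs 91, 39 → best response U.
Agent 1 against Y: payoffs 94, 37 → best response U.
Agent 1 against Z: payoffs 82, 68 → best response U.
Agent 2 against U: payoffs 82, 80, 27 → best response X.
Agent 2 against D: payoffs 81, 59, 53 → best response X.
Mutual best responses: (U, X).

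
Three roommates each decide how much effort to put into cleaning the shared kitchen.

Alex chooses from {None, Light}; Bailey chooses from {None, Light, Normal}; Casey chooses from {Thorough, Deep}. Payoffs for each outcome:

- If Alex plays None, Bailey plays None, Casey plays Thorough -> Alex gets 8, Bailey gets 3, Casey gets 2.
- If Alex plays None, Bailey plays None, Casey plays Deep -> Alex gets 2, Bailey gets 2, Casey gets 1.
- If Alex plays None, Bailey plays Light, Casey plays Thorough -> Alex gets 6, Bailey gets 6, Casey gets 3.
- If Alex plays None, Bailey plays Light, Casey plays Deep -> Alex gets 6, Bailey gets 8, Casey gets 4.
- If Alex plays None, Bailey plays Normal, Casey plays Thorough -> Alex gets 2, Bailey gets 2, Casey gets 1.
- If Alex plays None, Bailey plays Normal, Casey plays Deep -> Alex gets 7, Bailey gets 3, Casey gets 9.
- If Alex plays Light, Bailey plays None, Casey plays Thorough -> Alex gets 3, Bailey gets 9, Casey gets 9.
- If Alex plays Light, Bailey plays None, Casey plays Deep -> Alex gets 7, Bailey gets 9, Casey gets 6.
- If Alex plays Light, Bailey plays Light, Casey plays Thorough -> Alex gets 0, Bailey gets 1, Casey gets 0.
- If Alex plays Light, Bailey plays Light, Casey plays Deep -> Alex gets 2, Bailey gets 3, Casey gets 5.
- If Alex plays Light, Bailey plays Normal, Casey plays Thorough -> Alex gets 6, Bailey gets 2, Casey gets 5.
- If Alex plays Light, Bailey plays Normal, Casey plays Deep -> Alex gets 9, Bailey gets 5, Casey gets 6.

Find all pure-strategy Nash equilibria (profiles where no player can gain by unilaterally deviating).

(None, None, Thorough): Bailey can switch to Light (3 → 6). Not NE.
(None, None, Deep): Alex can switch to Light (2 → 7). Not NE.
(None, Light, Thorough): Casey can switch to Deep (3 → 4). Not NE.
(None, Light, Deep): Alex gets 6, best alternative 2; Bailey gets 8, best alternative 3; Casey gets 4, best alternative 3. No profitable deviation — NE.
(None, Normal, Thorough): Alex can switch to Light (2 → 6). Not NE.
(None, Normal, Deep): Alex can switch to Light (7 → 9). Not NE.
(Light, None, Thorough): Alex can switch to None (3 → 8). Not NE.
(The remaining 5 profiles each have a profitable deviation by the same check.)

(None, Light, Deep)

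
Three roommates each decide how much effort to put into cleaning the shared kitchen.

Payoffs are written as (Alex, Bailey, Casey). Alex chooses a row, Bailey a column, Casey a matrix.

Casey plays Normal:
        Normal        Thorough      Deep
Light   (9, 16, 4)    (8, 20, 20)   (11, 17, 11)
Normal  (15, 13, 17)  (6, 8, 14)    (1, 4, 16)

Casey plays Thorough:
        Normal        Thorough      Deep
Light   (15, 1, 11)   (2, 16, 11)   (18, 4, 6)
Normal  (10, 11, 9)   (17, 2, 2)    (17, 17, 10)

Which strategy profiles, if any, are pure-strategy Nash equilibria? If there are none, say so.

Pure-strategy Nash equilibria: (Light, Thorough, Normal); (Normal, Normal, Normal)

Alex against (Normal, Normal): payoffs 9, 15 → best response Normal.
Alex against (Normal, Thorough): payoffs 15, 10 → best response Light.
Alex against (Thorough, Normal): payoffs 8, 6 → best response Light.
Alex against (Thorough, Thorough): payoffs 2, 17 → best response Normal.
Alex against (Deep, Normal): payoffs 11, 1 → best response Light.
Alex against (Deep, Thorough): payoffs 18, 17 → best response Light.
Bailey against (Light, Normal): payoffs 16, 20, 17 → best response Thorough.
Bailey against (Light, Thorough): payoffs 1, 16, 4 → best response Thorough.
Bailey against (Normal, Normal): payoffs 13, 8, 4 → best response Normal.
Bailey against (Normal, Thorough): payoffs 11, 2, 17 → best response Deep.
Casey against (Light, Normal): payoffs 4, 11 → best response Thorough.
Casey against (Light, Thorough): payoffs 20, 11 → best response Normal.
Casey against (Light, Deep): payoffs 11, 6 → best response Normal.
Casey against (Normal, Normal): payoffs 17, 9 → best response Normal.
Casey against (Normal, Thorough): payoffs 14, 2 → best response Normal.
Casey against (Normal, Deep): payoffs 16, 10 → best response Normal.
Mutual best responses: (Light, Thorough, Normal); (Normal, Normal, Normal).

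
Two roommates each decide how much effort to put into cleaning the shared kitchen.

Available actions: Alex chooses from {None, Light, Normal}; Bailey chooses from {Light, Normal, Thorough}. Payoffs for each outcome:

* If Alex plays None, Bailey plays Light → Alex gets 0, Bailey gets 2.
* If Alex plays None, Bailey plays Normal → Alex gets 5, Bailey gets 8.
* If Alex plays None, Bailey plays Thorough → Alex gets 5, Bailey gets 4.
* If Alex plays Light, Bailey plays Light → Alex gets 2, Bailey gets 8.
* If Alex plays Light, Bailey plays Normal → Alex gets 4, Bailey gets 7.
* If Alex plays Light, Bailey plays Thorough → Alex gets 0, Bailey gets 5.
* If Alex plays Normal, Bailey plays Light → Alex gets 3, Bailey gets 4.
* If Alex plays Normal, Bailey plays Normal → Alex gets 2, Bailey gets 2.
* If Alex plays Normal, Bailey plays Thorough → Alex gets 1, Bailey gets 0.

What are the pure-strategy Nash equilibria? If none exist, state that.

The pure Nash equilibria are (None, Normal) and (Normal, Light).

Alex against Light: payoffs 0, 2, 3 → best response Normal.
Alex against Normal: payoffs 5, 4, 2 → best response None.
Alex against Thorough: payoffs 5, 0, 1 → best response None.
Bailey against None: payoffs 2, 8, 4 → best response Normal.
Bailey against Light: payoffs 8, 7, 5 → best response Light.
Bailey against Normal: payoffs 4, 2, 0 → best response Light.
Mutual best responses: (None, Normal); (Normal, Light).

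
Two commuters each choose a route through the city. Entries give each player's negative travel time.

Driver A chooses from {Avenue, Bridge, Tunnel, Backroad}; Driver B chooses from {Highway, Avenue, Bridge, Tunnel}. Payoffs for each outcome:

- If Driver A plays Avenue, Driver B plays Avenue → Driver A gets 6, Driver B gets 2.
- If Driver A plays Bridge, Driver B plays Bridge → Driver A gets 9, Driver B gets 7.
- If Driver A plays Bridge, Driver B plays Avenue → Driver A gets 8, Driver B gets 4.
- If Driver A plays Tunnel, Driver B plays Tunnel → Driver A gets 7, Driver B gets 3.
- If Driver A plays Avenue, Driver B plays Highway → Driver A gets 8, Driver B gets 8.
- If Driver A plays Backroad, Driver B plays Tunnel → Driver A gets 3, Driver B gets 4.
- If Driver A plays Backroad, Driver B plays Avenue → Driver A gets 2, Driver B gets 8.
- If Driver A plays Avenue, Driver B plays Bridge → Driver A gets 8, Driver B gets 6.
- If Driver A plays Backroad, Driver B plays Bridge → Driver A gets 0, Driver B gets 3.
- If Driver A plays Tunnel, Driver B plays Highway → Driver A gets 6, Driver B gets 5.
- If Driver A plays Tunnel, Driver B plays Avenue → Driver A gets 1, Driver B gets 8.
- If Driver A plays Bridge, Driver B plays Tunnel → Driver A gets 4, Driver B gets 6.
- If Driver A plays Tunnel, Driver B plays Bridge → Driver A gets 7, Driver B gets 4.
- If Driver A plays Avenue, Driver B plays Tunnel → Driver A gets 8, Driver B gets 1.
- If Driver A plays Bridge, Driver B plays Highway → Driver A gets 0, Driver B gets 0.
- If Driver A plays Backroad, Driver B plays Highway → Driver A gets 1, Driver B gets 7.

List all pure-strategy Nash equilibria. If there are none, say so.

(Avenue, Highway); (Bridge, Bridge)

(Avenue, Highway): Driver A gets 8, best alternative 6; Driver B gets 8, best alternative 6. No profitable deviation — NE.
(Avenue, Avenue): Driver A can switch to Bridge (6 → 8). Not NE.
(Avenue, Bridge): Driver A can switch to Bridge (8 → 9). Not NE.
(Avenue, Tunnel): Driver B can switch to Highway (1 → 8). Not NE.
(Bridge, Highway): Driver A can switch to Avenue (0 → 8). Not NE.
(Bridge, Avenue): Driver B can switch to Bridge (4 → 7). Not NE.
(Bridge, Bridge): Driver A gets 9, best alternative 8; Driver B gets 7, best alternative 6. No profitable deviation — NE.
(Bridge, Tunnel): Driver A can switch to Avenue (4 → 8). Not NE.
(The remaining 8 profiles each have a profitable deviation by the same check.)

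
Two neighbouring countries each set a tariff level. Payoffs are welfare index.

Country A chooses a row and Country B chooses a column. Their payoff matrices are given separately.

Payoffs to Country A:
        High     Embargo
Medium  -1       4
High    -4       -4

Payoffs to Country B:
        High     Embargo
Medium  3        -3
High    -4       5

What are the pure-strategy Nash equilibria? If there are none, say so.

(Medium, High)

(Medium, High): Country A gets -1, best alternative -4; Country B gets 3, best alternative -3. No profitable deviation — NE.
(Medium, Embargo): Country B can switch to High (-3 → 3). Not NE.
(High, High): Country A can switch to Medium (-4 → -1). Not NE.
(High, Embargo): Country A can switch to Medium (-4 → 4). Not NE.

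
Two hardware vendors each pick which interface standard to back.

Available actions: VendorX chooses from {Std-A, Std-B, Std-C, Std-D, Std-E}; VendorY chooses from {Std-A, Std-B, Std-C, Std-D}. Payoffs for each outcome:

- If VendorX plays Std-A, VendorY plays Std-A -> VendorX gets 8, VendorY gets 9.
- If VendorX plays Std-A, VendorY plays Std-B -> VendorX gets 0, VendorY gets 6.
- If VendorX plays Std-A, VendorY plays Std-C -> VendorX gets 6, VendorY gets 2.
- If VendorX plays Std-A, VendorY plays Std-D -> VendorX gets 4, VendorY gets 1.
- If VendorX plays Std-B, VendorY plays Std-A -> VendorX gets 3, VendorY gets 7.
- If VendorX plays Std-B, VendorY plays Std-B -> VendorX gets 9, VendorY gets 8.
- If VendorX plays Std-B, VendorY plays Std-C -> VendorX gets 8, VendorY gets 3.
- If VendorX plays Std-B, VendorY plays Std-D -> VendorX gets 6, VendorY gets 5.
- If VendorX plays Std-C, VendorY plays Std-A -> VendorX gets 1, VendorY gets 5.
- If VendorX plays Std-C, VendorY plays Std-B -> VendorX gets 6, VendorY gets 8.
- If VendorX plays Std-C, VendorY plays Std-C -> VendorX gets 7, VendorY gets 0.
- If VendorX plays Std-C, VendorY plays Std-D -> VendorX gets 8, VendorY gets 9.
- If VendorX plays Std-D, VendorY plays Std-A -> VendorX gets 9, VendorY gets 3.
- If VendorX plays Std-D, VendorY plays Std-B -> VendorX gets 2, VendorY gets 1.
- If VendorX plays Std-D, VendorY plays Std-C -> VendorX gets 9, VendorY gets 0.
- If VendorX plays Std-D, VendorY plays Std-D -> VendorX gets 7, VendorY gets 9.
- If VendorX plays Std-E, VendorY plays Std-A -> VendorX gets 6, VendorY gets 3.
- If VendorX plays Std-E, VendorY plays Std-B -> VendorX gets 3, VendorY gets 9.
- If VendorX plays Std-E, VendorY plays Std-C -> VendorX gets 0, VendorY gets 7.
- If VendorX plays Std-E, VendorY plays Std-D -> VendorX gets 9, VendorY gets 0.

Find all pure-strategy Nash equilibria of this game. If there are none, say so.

(Std-B, Std-B)

VendorX against Std-A: payoffs 8, 3, 1, 9, 6 → best response Std-D.
VendorX against Std-B: payoffs 0, 9, 6, 2, 3 → best response Std-B.
VendorX against Std-C: payoffs 6, 8, 7, 9, 0 → best response Std-D.
VendorX against Std-D: payoffs 4, 6, 8, 7, 9 → best response Std-E.
VendorY against Std-A: payoffs 9, 6, 2, 1 → best response Std-A.
VendorY against Std-B: payoffs 7, 8, 3, 5 → best response Std-B.
VendorY against Std-C: payoffs 5, 8, 0, 9 → best response Std-D.
VendorY against Std-D: payoffs 3, 1, 0, 9 → best response Std-D.
VendorY against Std-E: payoffs 3, 9, 7, 0 → best response Std-B.
Mutual best responses: (Std-B, Std-B).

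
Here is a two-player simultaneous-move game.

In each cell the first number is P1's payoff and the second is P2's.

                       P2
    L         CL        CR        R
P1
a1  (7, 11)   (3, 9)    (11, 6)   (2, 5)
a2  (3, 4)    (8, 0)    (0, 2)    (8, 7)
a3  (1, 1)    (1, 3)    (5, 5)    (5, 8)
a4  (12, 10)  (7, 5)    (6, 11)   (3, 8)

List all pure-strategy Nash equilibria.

(a1, L): P1 can switch to a4 (7 → 12). Not NE.
(a1, CL): P1 can switch to a2 (3 → 8). Not NE.
(a1, CR): P2 can switch to L (6 → 11). Not NE.
(a1, R): P1 can switch to a2 (2 → 8). Not NE.
(a2, L): P1 can switch to a1 (3 → 7). Not NE.
(a2, CL): P2 can switch to L (0 → 4). Not NE.
(a2, CR): P1 can switch to a1 (0 → 11). Not NE.
(a2, R): P1 gets 8, best alternative 5; P2 gets 7, best alternative 4. No profitable deviation — NE.
(a3, L): P1 can switch to a1 (1 → 7). Not NE.
(The remaining 7 profiles each have a profitable deviation by the same check.)

Pure NE: (a2, R)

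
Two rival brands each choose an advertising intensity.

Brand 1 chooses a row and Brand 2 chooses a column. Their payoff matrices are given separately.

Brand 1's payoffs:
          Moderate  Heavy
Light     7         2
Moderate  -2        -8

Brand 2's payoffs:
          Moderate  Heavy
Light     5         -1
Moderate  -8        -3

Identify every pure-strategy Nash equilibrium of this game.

Check each profile: it is a Nash equilibrium iff no player can strictly gain by switching unilaterally.
(Light, Moderate): Brand 1 gets 7, best alternative -2; Brand 2 gets 5, best alternative -1. No profitable deviation — NE.
(Light, Heavy): Brand 2 can switch to Moderate (-1 → 5). Not NE.
(Moderate, Moderate): Brand 1 can switch to Light (-2 → 7). Not NE.
(Moderate, Heavy): Brand 1 can switch to Light (-8 → 2). Not NE.

Pure NE: (Light, Moderate)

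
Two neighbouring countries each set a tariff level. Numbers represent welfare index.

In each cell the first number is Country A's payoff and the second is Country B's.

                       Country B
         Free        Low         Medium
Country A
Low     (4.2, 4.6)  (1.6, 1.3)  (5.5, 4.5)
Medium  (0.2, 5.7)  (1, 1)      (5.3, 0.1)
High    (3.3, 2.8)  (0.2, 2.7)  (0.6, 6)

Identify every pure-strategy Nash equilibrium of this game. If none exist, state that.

The unique pure-strategy Nash equilibrium is (Low, Free).

For each strategy profile, look for a profitable unilateral deviation.
(Low, Free): Country A gets 4.2, best alternative 3.3; Country B gets 4.6, best alternative 4.5. No profitable deviation — NE.
(Low, Low): Country B can switch to Free (1.3 → 4.6). Not NE.
(Low, Medium): Country B can switch to Free (4.5 → 4.6). Not NE.
(Medium, Free): Country A can switch to Low (0.2 → 4.2). Not NE.
(Medium, Low): Country A can switch to Low (1 → 1.6). Not NE.
(Medium, Medium): Country A can switch to Low (5.3 → 5.5). Not NE.
(High, Free): Country A can switch to Low (3.3 → 4.2). Not NE.
(The remaining 2 profiles each have a profitable deviation by the same check.)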